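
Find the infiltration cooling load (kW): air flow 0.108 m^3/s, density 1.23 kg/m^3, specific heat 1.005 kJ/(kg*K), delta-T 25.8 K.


Q = V_dot * rho * cp * dT
Q = 0.108 * 1.23 * 1.005 * 25.8
Q = 3.444 kW

3.444


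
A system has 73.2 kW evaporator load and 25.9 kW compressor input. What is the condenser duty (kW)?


Q_cond = Q_evap + W
Q_cond = 73.2 + 25.9
Q_cond = 99.1 kW

99.1


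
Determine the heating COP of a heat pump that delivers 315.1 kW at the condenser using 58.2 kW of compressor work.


COP_hp = Q_cond / W
COP_hp = 315.1 / 58.2
COP_hp = 5.414

5.414


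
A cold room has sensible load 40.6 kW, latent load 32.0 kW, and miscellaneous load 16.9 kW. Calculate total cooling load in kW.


Q_total = Q_s + Q_l + Q_misc
Q_total = 40.6 + 32.0 + 16.9
Q_total = 89.5 kW

89.5


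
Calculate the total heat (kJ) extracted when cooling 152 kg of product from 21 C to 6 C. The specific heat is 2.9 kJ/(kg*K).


dT = 21 - (6) = 15 K
Q = m * cp * dT = 152 * 2.9 * 15
Q = 6612 kJ

6612


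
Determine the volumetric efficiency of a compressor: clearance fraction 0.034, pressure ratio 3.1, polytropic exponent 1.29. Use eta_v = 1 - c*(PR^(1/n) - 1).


PR^(1/n) = 3.1^(1/1.29) = 2.40381222
eta_v = 1 - 0.034 * (2.40381222 - 1)
eta_v = 0.9523

0.9523


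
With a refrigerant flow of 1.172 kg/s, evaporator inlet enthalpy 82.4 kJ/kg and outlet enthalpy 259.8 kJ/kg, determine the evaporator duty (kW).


dh = 259.8 - 82.4 = 177.4 kJ/kg
Q_evap = m_dot * dh = 1.172 * 177.4
Q_evap = 207.91 kW

207.91


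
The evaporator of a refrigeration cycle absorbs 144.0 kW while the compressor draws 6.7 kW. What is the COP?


COP = Q_evap / W
COP = 144.0 / 6.7
COP = 21.493

21.493


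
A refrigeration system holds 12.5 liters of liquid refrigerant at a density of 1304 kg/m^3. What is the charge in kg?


Charge = V * rho / 1000
Charge = 12.5 * 1304 / 1000
Charge = 16.3 kg

16.3


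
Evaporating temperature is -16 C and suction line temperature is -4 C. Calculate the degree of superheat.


Superheat = T_suction - T_evap
Superheat = -4 - (-16)
Superheat = 12 K

12


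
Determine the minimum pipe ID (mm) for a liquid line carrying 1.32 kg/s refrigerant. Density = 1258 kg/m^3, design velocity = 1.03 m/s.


A = m_dot / (rho * v) = 1.32 / (1258 * 1.03) = 0.001018722892 m^2
d = sqrt(4*A/pi) * 1000
d = 36.0 mm

36.0


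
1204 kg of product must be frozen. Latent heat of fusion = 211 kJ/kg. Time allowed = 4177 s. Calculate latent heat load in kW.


Q_lat = m * h_fg / t
Q_lat = 1204 * 211 / 4177
Q_lat = 60.82 kW

60.82


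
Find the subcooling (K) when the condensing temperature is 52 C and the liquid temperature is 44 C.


Subcooling = T_cond - T_liquid
Subcooling = 52 - 44
Subcooling = 8 K

8


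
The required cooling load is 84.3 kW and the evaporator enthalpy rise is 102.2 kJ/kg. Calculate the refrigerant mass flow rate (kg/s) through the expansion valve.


m_dot = Q / dh
m_dot = 84.3 / 102.2
m_dot = 0.8249 kg/s

0.8249


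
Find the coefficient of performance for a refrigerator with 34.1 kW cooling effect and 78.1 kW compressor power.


COP = Q_evap / W
COP = 34.1 / 78.1
COP = 0.437

0.437


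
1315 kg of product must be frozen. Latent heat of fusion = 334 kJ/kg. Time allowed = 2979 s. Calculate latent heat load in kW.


Q_lat = m * h_fg / t
Q_lat = 1315 * 334 / 2979
Q_lat = 147.44 kW

147.44


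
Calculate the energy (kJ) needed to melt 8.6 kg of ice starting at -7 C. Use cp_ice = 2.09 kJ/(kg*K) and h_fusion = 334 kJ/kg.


Sensible heat = cp * dT = 2.09 * 7 = 14.63 kJ/kg
Total per kg = 14.63 + 334 = 348.63 kJ/kg
Q = m * total = 8.6 * 348.63
Q = 2998.2 kJ

2998.2


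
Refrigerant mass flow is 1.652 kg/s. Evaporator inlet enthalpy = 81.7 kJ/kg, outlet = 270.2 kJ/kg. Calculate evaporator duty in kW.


dh = 270.2 - 81.7 = 188.5 kJ/kg
Q_evap = m_dot * dh = 1.652 * 188.5
Q_evap = 311.4 kW

311.4


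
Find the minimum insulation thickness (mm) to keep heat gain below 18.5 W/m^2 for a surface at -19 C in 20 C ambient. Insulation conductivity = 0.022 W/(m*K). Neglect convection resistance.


dT = 20 - (-19) = 39 K
thickness = k * dT / q_max * 1000
thickness = 0.022 * 39 / 18.5 * 1000
thickness = 46.4 mm

46.4


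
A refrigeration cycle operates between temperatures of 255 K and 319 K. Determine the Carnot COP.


dT = 319 - 255 = 64 K
COP_carnot = T_cold / dT = 255 / 64
COP_carnot = 3.984

3.984


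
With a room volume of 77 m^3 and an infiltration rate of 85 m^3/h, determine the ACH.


ACH = flow / volume
ACH = 85 / 77
ACH = 1.104

1.104


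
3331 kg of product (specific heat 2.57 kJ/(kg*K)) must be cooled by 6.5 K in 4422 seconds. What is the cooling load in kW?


Q = m * cp * dT / t
Q = 3331 * 2.57 * 6.5 / 4422
Q = 12.584 kW

12.584


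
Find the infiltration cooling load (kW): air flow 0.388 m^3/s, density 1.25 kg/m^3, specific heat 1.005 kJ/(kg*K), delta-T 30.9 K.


Q = V_dot * rho * cp * dT
Q = 0.388 * 1.25 * 1.005 * 30.9
Q = 15.061 kW

15.061


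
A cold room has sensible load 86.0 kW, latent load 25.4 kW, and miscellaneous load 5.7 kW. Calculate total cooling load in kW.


Q_total = Q_s + Q_l + Q_misc
Q_total = 86.0 + 25.4 + 5.7
Q_total = 117.1 kW

117.1


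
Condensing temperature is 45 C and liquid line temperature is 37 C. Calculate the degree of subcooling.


Subcooling = T_cond - T_liquid
Subcooling = 45 - 37
Subcooling = 8 K

8


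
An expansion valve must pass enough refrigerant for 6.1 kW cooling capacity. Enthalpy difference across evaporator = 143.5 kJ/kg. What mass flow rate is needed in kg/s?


m_dot = Q / dh
m_dot = 6.1 / 143.5
m_dot = 0.0425 kg/s

0.0425


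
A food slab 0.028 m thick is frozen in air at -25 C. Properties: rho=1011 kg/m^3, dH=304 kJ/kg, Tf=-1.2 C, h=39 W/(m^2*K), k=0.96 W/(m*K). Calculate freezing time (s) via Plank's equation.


dT = -1.2 - (-25) = 23.8 K
term1 = a/(2h) = 0.028/(2*39) = 0.000358974359
term2 = a^2/(8k) = 0.028^2/(8*0.96) = 0.0001020833333
t = rho*dH*1000/dT * (term1 + term2)
t = 1011*304*1000/23.8 * (0.000358974359 + 0.0001020833333)
t = 5954 s

5954


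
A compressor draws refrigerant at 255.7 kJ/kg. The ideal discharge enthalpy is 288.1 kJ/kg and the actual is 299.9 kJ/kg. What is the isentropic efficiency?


dh_ideal = 288.1 - 255.7 = 32.4 kJ/kg
dh_actual = 299.9 - 255.7 = 44.2 kJ/kg
eta_s = dh_ideal / dh_actual = 32.4 / 44.2
eta_s = 0.733

0.733


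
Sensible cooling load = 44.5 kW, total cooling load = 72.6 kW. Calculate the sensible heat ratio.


SHR = Q_sensible / Q_total
SHR = 44.5 / 72.6
SHR = 0.613

0.613


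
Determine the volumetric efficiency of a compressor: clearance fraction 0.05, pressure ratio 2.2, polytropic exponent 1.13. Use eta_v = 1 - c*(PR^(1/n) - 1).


PR^(1/n) = 2.2^(1/1.13) = 2.00922661
eta_v = 1 - 0.05 * (2.00922661 - 1)
eta_v = 0.9495

0.9495


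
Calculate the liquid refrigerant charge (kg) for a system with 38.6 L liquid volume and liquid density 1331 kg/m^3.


Charge = V * rho / 1000
Charge = 38.6 * 1331 / 1000
Charge = 51.38 kg

51.38


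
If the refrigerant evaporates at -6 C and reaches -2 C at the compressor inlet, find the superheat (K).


Superheat = T_suction - T_evap
Superheat = -2 - (-6)
Superheat = 4 K

4


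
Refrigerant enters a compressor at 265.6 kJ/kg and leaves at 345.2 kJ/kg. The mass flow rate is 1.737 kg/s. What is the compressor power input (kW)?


dh = 345.2 - 265.6 = 79.6 kJ/kg
W = m_dot * dh = 1.737 * 79.6 = 138.27 kW

138.27


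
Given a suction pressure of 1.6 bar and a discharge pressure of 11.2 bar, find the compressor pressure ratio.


PR = P_high / P_low
PR = 11.2 / 1.6
PR = 7.0

7.0


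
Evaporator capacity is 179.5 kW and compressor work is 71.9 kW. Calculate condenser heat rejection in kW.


Q_cond = Q_evap + W
Q_cond = 179.5 + 71.9
Q_cond = 251.4 kW

251.4


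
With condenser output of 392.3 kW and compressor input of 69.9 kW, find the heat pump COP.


COP_hp = Q_cond / W
COP_hp = 392.3 / 69.9
COP_hp = 5.612

5.612


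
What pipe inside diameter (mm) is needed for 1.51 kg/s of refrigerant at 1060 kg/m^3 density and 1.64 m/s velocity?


A = m_dot / (rho * v) = 1.51 / (1060 * 1.64) = 0.0008686148182 m^2
d = sqrt(4*A/pi) * 1000
d = 33.3 mm

33.3


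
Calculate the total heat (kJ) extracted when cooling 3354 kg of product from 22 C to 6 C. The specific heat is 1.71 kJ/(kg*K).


dT = 22 - (6) = 16 K
Q = m * cp * dT = 3354 * 1.71 * 16
Q = 91765 kJ

91765


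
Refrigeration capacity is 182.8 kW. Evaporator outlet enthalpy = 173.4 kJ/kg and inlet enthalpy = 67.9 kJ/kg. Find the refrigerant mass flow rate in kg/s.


dh = 173.4 - 67.9 = 105.5 kJ/kg
m_dot = Q / dh = 182.8 / 105.5 = 1.7327 kg/s

1.7327


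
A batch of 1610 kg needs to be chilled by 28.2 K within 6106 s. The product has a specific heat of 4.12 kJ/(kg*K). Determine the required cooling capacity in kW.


Q = m * cp * dT / t
Q = 1610 * 4.12 * 28.2 / 6106
Q = 30.635 kW

30.635


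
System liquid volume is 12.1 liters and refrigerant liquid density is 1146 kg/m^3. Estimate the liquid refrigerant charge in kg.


Charge = V * rho / 1000
Charge = 12.1 * 1146 / 1000
Charge = 13.87 kg

13.87


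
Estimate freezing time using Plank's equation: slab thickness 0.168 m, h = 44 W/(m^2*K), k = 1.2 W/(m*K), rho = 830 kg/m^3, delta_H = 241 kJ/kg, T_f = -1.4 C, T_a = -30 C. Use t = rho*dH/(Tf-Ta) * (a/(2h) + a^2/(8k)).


dT = -1.4 - (-30) = 28.6 K
term1 = a/(2h) = 0.168/(2*44) = 0.001909090909
term2 = a^2/(8k) = 0.168^2/(8*1.2) = 0.00294
t = rho*dH*1000/dT * (term1 + term2)
t = 830*241*1000/28.6 * (0.001909090909 + 0.00294)
t = 33915 s

33915


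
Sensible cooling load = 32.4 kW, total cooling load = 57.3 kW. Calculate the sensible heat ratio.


SHR = Q_sensible / Q_total
SHR = 32.4 / 57.3
SHR = 0.565

0.565


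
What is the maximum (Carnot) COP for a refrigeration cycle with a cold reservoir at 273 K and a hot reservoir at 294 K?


dT = 294 - 273 = 21 K
COP_carnot = T_cold / dT = 273 / 21
COP_carnot = 13.0

13.0


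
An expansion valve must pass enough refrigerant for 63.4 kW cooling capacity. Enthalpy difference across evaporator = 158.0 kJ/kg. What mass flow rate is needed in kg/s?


m_dot = Q / dh
m_dot = 63.4 / 158.0
m_dot = 0.4013 kg/s

0.4013


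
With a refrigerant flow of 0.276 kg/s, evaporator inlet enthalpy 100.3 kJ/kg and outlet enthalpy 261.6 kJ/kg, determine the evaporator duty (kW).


dh = 261.6 - 100.3 = 161.3 kJ/kg
Q_evap = m_dot * dh = 0.276 * 161.3
Q_evap = 44.52 kW

44.52


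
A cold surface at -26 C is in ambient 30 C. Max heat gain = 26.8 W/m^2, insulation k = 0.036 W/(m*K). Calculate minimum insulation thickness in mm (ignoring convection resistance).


dT = 30 - (-26) = 56 K
thickness = k * dT / q_max * 1000
thickness = 0.036 * 56 / 26.8 * 1000
thickness = 75.2 mm

75.2


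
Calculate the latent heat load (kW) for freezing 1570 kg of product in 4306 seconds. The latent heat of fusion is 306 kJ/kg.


Q_lat = m * h_fg / t
Q_lat = 1570 * 306 / 4306
Q_lat = 111.57 kW

111.57


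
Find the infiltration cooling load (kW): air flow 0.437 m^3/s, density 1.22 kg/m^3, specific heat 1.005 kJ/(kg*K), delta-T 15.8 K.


Q = V_dot * rho * cp * dT
Q = 0.437 * 1.22 * 1.005 * 15.8
Q = 8.466 kW

8.466


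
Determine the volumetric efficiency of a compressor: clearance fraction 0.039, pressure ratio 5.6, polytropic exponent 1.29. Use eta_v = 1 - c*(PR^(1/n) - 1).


PR^(1/n) = 5.6^(1/1.29) = 3.80181271
eta_v = 1 - 0.039 * (3.80181271 - 1)
eta_v = 0.8907

0.8907


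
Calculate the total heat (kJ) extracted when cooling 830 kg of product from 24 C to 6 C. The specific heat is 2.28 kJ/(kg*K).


dT = 24 - (6) = 18 K
Q = m * cp * dT = 830 * 2.28 * 18
Q = 34063 kJ

34063


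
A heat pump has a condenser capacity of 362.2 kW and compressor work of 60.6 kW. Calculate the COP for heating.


COP_hp = Q_cond / W
COP_hp = 362.2 / 60.6
COP_hp = 5.977

5.977


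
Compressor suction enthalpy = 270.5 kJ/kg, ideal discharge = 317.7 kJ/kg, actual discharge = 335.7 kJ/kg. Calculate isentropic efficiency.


dh_ideal = 317.7 - 270.5 = 47.2 kJ/kg
dh_actual = 335.7 - 270.5 = 65.2 kJ/kg
eta_s = dh_ideal / dh_actual = 47.2 / 65.2
eta_s = 0.7239

0.7239


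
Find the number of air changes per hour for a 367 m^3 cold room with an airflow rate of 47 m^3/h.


ACH = flow / volume
ACH = 47 / 367
ACH = 0.128

0.128


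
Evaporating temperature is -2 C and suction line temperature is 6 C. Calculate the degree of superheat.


Superheat = T_suction - T_evap
Superheat = 6 - (-2)
Superheat = 8 K

8


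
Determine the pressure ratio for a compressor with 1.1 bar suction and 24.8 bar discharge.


PR = P_high / P_low
PR = 24.8 / 1.1
PR = 22.545

22.545


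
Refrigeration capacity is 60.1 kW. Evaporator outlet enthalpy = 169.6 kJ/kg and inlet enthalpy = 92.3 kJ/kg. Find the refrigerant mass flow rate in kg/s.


dh = 169.6 - 92.3 = 77.3 kJ/kg
m_dot = Q / dh = 60.1 / 77.3 = 0.7775 kg/s

0.7775


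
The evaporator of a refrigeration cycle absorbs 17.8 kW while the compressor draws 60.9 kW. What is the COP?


COP = Q_evap / W
COP = 17.8 / 60.9
COP = 0.292

0.292


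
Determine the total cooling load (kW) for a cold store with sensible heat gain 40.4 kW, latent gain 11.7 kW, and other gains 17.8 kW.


Q_total = Q_s + Q_l + Q_misc
Q_total = 40.4 + 11.7 + 17.8
Q_total = 69.9 kW

69.9


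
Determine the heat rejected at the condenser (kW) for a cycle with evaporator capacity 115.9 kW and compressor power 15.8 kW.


Q_cond = Q_evap + W
Q_cond = 115.9 + 15.8
Q_cond = 131.7 kW

131.7


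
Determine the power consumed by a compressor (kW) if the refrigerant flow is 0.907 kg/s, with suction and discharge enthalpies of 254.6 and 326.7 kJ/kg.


dh = 326.7 - 254.6 = 72.1 kJ/kg
W = m_dot * dh = 0.907 * 72.1 = 65.39 kW

65.39


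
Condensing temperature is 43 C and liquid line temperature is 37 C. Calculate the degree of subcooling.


Subcooling = T_cond - T_liquid
Subcooling = 43 - 37
Subcooling = 6 K

6


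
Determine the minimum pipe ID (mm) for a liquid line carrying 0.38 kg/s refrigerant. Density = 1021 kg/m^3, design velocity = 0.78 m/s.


A = m_dot / (rho * v) = 0.38 / (1021 * 0.78) = 0.0004771591451 m^2
d = sqrt(4*A/pi) * 1000
d = 24.6 mm

24.6


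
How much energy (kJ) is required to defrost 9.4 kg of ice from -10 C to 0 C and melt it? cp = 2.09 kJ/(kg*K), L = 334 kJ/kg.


Sensible heat = cp * dT = 2.09 * 10 = 20.9 kJ/kg
Total per kg = 20.9 + 334 = 354.9 kJ/kg
Q = m * total = 9.4 * 354.9
Q = 3336.1 kJ

3336.1


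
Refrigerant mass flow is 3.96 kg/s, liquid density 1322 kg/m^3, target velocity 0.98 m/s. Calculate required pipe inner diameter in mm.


A = m_dot / (rho * v) = 3.96 / (1322 * 0.98) = 0.003056593288 m^2
d = sqrt(4*A/pi) * 1000
d = 62.4 mm

62.4


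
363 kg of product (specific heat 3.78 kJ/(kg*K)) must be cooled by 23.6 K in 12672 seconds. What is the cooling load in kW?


Q = m * cp * dT / t
Q = 363 * 3.78 * 23.6 / 12672
Q = 2.555 kW

2.555


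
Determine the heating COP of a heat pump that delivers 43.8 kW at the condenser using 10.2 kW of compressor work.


COP_hp = Q_cond / W
COP_hp = 43.8 / 10.2
COP_hp = 4.294

4.294


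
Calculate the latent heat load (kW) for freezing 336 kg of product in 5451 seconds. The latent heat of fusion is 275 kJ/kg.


Q_lat = m * h_fg / t
Q_lat = 336 * 275 / 5451
Q_lat = 16.95 kW

16.95


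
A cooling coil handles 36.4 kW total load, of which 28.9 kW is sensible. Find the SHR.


SHR = Q_sensible / Q_total
SHR = 28.9 / 36.4
SHR = 0.794

0.794


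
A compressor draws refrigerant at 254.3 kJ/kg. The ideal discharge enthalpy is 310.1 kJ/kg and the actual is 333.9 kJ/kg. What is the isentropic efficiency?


dh_ideal = 310.1 - 254.3 = 55.8 kJ/kg
dh_actual = 333.9 - 254.3 = 79.6 kJ/kg
eta_s = dh_ideal / dh_actual = 55.8 / 79.6
eta_s = 0.701

0.701


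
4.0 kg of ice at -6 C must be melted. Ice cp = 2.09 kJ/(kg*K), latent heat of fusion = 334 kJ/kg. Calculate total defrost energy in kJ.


Sensible heat = cp * dT = 2.09 * 6 = 12.54 kJ/kg
Total per kg = 12.54 + 334 = 346.54 kJ/kg
Q = m * total = 4.0 * 346.54
Q = 1386.2 kJ

1386.2


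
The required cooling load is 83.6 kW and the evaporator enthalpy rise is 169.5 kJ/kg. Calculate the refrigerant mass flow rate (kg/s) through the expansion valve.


m_dot = Q / dh
m_dot = 83.6 / 169.5
m_dot = 0.4932 kg/s

0.4932


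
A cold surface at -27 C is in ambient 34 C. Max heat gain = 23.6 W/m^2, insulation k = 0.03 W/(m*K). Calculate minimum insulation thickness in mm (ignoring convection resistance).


dT = 34 - (-27) = 61 K
thickness = k * dT / q_max * 1000
thickness = 0.03 * 61 / 23.6 * 1000
thickness = 77.5 mm

77.5


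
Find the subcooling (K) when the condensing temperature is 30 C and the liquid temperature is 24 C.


Subcooling = T_cond - T_liquid
Subcooling = 30 - 24
Subcooling = 6 K

6


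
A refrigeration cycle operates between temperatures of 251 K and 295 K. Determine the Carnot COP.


dT = 295 - 251 = 44 K
COP_carnot = T_cold / dT = 251 / 44
COP_carnot = 5.705

5.705


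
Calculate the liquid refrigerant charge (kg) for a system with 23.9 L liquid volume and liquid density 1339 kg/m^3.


Charge = V * rho / 1000
Charge = 23.9 * 1339 / 1000
Charge = 32.0 kg

32.0


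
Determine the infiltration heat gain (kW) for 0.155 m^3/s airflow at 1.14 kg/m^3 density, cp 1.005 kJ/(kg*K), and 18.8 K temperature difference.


Q = V_dot * rho * cp * dT
Q = 0.155 * 1.14 * 1.005 * 18.8
Q = 3.339 kW

3.339


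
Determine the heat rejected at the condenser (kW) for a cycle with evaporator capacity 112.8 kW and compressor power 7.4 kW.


Q_cond = Q_evap + W
Q_cond = 112.8 + 7.4
Q_cond = 120.2 kW

120.2


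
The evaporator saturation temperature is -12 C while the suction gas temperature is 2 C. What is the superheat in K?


Superheat = T_suction - T_evap
Superheat = 2 - (-12)
Superheat = 14 K

14


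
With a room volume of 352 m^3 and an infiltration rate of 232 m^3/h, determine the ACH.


ACH = flow / volume
ACH = 232 / 352
ACH = 0.659

0.659


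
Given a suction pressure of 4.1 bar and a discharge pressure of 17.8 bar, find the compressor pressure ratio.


PR = P_high / P_low
PR = 17.8 / 4.1
PR = 4.341

4.341


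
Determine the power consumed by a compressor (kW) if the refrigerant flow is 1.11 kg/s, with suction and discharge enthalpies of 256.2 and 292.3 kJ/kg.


dh = 292.3 - 256.2 = 36.1 kJ/kg
W = m_dot * dh = 1.11 * 36.1 = 40.07 kW

40.07


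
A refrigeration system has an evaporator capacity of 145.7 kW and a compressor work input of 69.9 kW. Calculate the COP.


COP = Q_evap / W
COP = 145.7 / 69.9
COP = 2.084

2.084


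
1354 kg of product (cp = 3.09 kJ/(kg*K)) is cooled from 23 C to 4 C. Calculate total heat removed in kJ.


dT = 23 - (4) = 19 K
Q = m * cp * dT = 1354 * 3.09 * 19
Q = 79493 kJ

79493


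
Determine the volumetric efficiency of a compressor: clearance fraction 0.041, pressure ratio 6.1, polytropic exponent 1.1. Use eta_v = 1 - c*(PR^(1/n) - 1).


PR^(1/n) = 6.1^(1/1.1) = 5.17530815
eta_v = 1 - 0.041 * (5.17530815 - 1)
eta_v = 0.8288

0.8288


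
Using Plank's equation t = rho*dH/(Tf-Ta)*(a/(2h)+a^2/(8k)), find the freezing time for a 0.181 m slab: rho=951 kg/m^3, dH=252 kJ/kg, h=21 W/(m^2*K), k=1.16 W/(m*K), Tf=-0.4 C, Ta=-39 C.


dT = -0.4 - (-39) = 38.6 K
term1 = a/(2h) = 0.181/(2*21) = 0.00430952381
term2 = a^2/(8k) = 0.181^2/(8*1.16) = 0.003530280172
t = rho*dH*1000/dT * (term1 + term2)
t = 951*252*1000/38.6 * (0.00430952381 + 0.003530280172)
t = 48674 s

48674


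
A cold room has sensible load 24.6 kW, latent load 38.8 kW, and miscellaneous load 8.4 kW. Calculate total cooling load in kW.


Q_total = Q_s + Q_l + Q_misc
Q_total = 24.6 + 38.8 + 8.4
Q_total = 71.8 kW

71.8


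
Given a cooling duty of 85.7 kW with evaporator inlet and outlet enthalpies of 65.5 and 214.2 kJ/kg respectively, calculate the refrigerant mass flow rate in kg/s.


dh = 214.2 - 65.5 = 148.7 kJ/kg
m_dot = Q / dh = 85.7 / 148.7 = 0.5763 kg/s

0.5763


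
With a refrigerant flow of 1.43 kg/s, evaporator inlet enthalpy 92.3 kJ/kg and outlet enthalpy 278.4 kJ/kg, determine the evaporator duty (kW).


dh = 278.4 - 92.3 = 186.1 kJ/kg
Q_evap = m_dot * dh = 1.43 * 186.1
Q_evap = 266.12 kW

266.12


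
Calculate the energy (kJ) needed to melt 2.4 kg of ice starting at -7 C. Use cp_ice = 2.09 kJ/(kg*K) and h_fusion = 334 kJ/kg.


Sensible heat = cp * dT = 2.09 * 7 = 14.63 kJ/kg
Total per kg = 14.63 + 334 = 348.63 kJ/kg
Q = m * total = 2.4 * 348.63
Q = 836.7 kJ

836.7


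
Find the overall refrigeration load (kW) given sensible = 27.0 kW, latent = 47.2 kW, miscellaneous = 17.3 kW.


Q_total = Q_s + Q_l + Q_misc
Q_total = 27.0 + 47.2 + 17.3
Q_total = 91.5 kW

91.5


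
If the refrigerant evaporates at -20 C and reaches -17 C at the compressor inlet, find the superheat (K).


Superheat = T_suction - T_evap
Superheat = -17 - (-20)
Superheat = 3 K

3


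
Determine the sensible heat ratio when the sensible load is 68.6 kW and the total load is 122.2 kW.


SHR = Q_sensible / Q_total
SHR = 68.6 / 122.2
SHR = 0.561

0.561


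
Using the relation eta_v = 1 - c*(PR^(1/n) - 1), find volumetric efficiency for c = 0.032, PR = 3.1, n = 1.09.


PR^(1/n) = 3.1^(1/1.09) = 2.8235179
eta_v = 1 - 0.032 * (2.8235179 - 1)
eta_v = 0.9416

0.9416


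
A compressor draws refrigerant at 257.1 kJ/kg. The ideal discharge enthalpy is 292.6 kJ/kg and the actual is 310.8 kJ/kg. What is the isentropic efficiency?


dh_ideal = 292.6 - 257.1 = 35.5 kJ/kg
dh_actual = 310.8 - 257.1 = 53.7 kJ/kg
eta_s = dh_ideal / dh_actual = 35.5 / 53.7
eta_s = 0.6611

0.6611


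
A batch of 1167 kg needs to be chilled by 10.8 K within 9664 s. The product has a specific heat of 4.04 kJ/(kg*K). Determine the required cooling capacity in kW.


Q = m * cp * dT / t
Q = 1167 * 4.04 * 10.8 / 9664
Q = 5.269 kW

5.269


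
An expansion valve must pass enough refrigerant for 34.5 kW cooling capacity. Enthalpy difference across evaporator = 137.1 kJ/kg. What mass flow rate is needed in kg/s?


m_dot = Q / dh
m_dot = 34.5 / 137.1
m_dot = 0.2516 kg/s

0.2516


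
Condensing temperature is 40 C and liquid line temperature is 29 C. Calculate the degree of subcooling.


Subcooling = T_cond - T_liquid
Subcooling = 40 - 29
Subcooling = 11 K

11


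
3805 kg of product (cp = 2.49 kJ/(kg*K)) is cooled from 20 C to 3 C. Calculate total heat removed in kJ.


dT = 20 - (3) = 17 K
Q = m * cp * dT = 3805 * 2.49 * 17
Q = 161066 kJ

161066


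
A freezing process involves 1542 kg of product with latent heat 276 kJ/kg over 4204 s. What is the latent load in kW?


Q_lat = m * h_fg / t
Q_lat = 1542 * 276 / 4204
Q_lat = 101.24 kW

101.24


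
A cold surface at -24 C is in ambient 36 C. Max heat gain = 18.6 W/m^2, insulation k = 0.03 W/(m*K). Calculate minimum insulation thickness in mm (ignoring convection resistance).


dT = 36 - (-24) = 60 K
thickness = k * dT / q_max * 1000
thickness = 0.03 * 60 / 18.6 * 1000
thickness = 96.8 mm

96.8


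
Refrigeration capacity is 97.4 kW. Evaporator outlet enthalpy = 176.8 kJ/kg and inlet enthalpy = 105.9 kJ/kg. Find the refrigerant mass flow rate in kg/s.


dh = 176.8 - 105.9 = 70.9 kJ/kg
m_dot = Q / dh = 97.4 / 70.9 = 1.3738 kg/s

1.3738


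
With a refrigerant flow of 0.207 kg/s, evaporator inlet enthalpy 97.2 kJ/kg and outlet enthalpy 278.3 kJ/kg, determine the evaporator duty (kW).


dh = 278.3 - 97.2 = 181.1 kJ/kg
Q_evap = m_dot * dh = 0.207 * 181.1
Q_evap = 37.49 kW

37.49


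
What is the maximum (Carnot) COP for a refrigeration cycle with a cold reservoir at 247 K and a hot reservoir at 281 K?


dT = 281 - 247 = 34 K
COP_carnot = T_cold / dT = 247 / 34
COP_carnot = 7.265

7.265


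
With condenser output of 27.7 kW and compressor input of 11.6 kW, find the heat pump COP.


COP_hp = Q_cond / W
COP_hp = 27.7 / 11.6
COP_hp = 2.388

2.388


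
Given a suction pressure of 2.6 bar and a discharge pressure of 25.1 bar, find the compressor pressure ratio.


PR = P_high / P_low
PR = 25.1 / 2.6
PR = 9.654

9.654


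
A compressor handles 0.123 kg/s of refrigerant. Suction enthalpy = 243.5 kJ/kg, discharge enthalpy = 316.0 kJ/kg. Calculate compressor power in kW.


dh = 316.0 - 243.5 = 72.5 kJ/kg
W = m_dot * dh = 0.123 * 72.5 = 8.92 kW

8.92


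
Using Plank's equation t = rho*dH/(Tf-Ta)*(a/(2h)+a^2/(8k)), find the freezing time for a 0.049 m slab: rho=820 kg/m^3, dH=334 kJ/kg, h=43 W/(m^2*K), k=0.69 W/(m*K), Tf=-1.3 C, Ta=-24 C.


dT = -1.3 - (-24) = 22.7 K
term1 = a/(2h) = 0.049/(2*43) = 0.0005697674419
term2 = a^2/(8k) = 0.049^2/(8*0.69) = 0.0004349637681
t = rho*dH*1000/dT * (term1 + term2)
t = 820*334*1000/22.7 * (0.0005697674419 + 0.0004349637681)
t = 12122 s

12122


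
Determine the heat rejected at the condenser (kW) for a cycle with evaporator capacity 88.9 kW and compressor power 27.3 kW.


Q_cond = Q_evap + W
Q_cond = 88.9 + 27.3
Q_cond = 116.2 kW

116.2


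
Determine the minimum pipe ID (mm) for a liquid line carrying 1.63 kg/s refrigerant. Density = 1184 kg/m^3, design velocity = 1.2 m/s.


A = m_dot / (rho * v) = 1.63 / (1184 * 1.2) = 0.001147240991 m^2
d = sqrt(4*A/pi) * 1000
d = 38.2 mm

38.2


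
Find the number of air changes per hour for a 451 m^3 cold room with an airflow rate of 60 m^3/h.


ACH = flow / volume
ACH = 60 / 451
ACH = 0.133

0.133


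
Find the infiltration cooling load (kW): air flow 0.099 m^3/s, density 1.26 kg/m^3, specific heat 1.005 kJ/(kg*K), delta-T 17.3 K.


Q = V_dot * rho * cp * dT
Q = 0.099 * 1.26 * 1.005 * 17.3
Q = 2.169 kW

2.169


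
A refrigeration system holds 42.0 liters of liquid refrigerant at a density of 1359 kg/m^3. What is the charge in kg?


Charge = V * rho / 1000
Charge = 42.0 * 1359 / 1000
Charge = 57.08 kg

57.08


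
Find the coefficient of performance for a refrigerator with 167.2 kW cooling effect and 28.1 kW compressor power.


COP = Q_evap / W
COP = 167.2 / 28.1
COP = 5.95

5.95


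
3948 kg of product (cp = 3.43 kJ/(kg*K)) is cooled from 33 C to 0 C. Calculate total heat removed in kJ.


dT = 33 - (0) = 33 K
Q = m * cp * dT = 3948 * 3.43 * 33
Q = 446874 kJ

446874


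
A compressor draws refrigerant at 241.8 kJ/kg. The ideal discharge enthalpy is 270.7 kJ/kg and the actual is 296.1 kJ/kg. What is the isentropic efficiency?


dh_ideal = 270.7 - 241.8 = 28.9 kJ/kg
dh_actual = 296.1 - 241.8 = 54.3 kJ/kg
eta_s = dh_ideal / dh_actual = 28.9 / 54.3
eta_s = 0.5322

0.5322


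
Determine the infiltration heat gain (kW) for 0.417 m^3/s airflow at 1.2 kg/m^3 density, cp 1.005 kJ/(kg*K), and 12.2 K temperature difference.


Q = V_dot * rho * cp * dT
Q = 0.417 * 1.2 * 1.005 * 12.2
Q = 6.135 kW

6.135


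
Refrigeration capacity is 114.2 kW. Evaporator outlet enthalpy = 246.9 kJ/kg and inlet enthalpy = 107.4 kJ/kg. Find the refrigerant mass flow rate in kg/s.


dh = 246.9 - 107.4 = 139.5 kJ/kg
m_dot = Q / dh = 114.2 / 139.5 = 0.8186 kg/s

0.8186


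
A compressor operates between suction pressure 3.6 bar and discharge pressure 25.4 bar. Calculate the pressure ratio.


PR = P_high / P_low
PR = 25.4 / 3.6
PR = 7.056

7.056


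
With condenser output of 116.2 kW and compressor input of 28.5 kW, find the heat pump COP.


COP_hp = Q_cond / W
COP_hp = 116.2 / 28.5
COP_hp = 4.077

4.077


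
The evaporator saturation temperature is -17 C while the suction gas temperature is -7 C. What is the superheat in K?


Superheat = T_suction - T_evap
Superheat = -7 - (-17)
Superheat = 10 K

10


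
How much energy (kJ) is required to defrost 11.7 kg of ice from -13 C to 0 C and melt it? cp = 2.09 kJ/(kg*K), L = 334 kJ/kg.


Sensible heat = cp * dT = 2.09 * 13 = 27.17 kJ/kg
Total per kg = 27.17 + 334 = 361.17 kJ/kg
Q = m * total = 11.7 * 361.17
Q = 4225.7 kJ

4225.7


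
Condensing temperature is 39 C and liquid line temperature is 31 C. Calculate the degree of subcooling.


Subcooling = T_cond - T_liquid
Subcooling = 39 - 31
Subcooling = 8 K

8


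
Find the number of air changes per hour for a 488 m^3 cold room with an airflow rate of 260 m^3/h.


ACH = flow / volume
ACH = 260 / 488
ACH = 0.533

0.533


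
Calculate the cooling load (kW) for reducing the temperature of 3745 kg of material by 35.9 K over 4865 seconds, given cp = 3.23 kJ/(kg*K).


Q = m * cp * dT / t
Q = 3745 * 3.23 * 35.9 / 4865
Q = 89.262 kW

89.262


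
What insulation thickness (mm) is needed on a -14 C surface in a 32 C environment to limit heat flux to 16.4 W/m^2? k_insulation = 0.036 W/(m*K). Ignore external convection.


dT = 32 - (-14) = 46 K
thickness = k * dT / q_max * 1000
thickness = 0.036 * 46 / 16.4 * 1000
thickness = 101.0 mm

101.0


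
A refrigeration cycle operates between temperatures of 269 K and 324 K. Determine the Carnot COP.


dT = 324 - 269 = 55 K
COP_carnot = T_cold / dT = 269 / 55
COP_carnot = 4.891

4.891


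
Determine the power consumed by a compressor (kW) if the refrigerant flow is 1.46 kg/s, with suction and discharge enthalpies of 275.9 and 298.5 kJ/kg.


dh = 298.5 - 275.9 = 22.6 kJ/kg
W = m_dot * dh = 1.46 * 22.6 = 33.0 kW

33.0


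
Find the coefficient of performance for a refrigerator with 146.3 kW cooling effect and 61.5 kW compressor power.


COP = Q_evap / W
COP = 146.3 / 61.5
COP = 2.379

2.379


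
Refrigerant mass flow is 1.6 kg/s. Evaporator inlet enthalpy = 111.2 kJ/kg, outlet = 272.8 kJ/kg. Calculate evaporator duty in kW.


dh = 272.8 - 111.2 = 161.6 kJ/kg
Q_evap = m_dot * dh = 1.6 * 161.6
Q_evap = 258.56 kW

258.56


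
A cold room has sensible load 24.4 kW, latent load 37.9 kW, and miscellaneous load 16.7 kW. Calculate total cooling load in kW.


Q_total = Q_s + Q_l + Q_misc
Q_total = 24.4 + 37.9 + 16.7
Q_total = 79.0 kW

79.0


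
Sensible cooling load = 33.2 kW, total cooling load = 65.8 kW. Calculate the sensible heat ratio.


SHR = Q_sensible / Q_total
SHR = 33.2 / 65.8
SHR = 0.505

0.505


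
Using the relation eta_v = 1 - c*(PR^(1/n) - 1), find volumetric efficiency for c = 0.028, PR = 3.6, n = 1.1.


PR^(1/n) = 3.6^(1/1.1) = 3.20427326
eta_v = 1 - 0.028 * (3.20427326 - 1)
eta_v = 0.9383

0.9383


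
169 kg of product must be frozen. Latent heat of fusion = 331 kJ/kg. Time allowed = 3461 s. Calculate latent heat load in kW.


Q_lat = m * h_fg / t
Q_lat = 169 * 331 / 3461
Q_lat = 16.16 kW

16.16


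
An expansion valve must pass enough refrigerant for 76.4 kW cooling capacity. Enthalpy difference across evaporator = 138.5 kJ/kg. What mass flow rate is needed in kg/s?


m_dot = Q / dh
m_dot = 76.4 / 138.5
m_dot = 0.5516 kg/s

0.5516


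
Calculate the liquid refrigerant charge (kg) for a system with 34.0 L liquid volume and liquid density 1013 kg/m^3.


Charge = V * rho / 1000
Charge = 34.0 * 1013 / 1000
Charge = 34.44 kg

34.44


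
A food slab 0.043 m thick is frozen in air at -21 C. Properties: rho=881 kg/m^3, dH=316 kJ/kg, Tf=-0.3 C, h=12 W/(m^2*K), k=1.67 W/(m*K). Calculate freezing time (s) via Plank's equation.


dT = -0.3 - (-21) = 20.7 K
term1 = a/(2h) = 0.043/(2*12) = 0.001791666667
term2 = a^2/(8k) = 0.043^2/(8*1.67) = 0.0001383982036
t = rho*dH*1000/dT * (term1 + term2)
t = 881*316*1000/20.7 * (0.001791666667 + 0.0001383982036)
t = 25958 s

25958


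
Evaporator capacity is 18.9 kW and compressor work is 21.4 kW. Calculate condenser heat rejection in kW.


Q_cond = Q_evap + W
Q_cond = 18.9 + 21.4
Q_cond = 40.3 kW

40.3


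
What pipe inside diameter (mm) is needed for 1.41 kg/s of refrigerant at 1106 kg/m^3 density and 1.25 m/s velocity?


A = m_dot / (rho * v) = 1.41 / (1106 * 1.25) = 0.001019891501 m^2
d = sqrt(4*A/pi) * 1000
d = 36.0 mm

36.0


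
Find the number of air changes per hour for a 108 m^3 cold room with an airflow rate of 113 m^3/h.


ACH = flow / volume
ACH = 113 / 108
ACH = 1.046

1.046


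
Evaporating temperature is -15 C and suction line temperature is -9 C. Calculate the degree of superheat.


Superheat = T_suction - T_evap
Superheat = -9 - (-15)
Superheat = 6 K

6


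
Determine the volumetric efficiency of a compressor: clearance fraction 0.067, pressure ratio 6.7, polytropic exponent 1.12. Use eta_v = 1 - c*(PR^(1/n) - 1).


PR^(1/n) = 6.7^(1/1.12) = 5.46470583
eta_v = 1 - 0.067 * (5.46470583 - 1)
eta_v = 0.7009

0.7009


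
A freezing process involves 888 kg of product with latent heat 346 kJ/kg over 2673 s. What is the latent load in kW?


Q_lat = m * h_fg / t
Q_lat = 888 * 346 / 2673
Q_lat = 114.95 kW

114.95


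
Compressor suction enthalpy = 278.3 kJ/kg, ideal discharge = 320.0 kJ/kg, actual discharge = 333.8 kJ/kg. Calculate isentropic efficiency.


dh_ideal = 320.0 - 278.3 = 41.7 kJ/kg
dh_actual = 333.8 - 278.3 = 55.5 kJ/kg
eta_s = dh_ideal / dh_actual = 41.7 / 55.5
eta_s = 0.7514

0.7514


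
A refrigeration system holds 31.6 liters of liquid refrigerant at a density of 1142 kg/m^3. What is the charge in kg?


Charge = V * rho / 1000
Charge = 31.6 * 1142 / 1000
Charge = 36.09 kg

36.09


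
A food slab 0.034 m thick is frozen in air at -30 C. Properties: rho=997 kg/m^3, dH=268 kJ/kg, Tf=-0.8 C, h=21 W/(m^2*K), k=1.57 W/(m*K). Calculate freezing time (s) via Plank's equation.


dT = -0.8 - (-30) = 29.2 K
term1 = a/(2h) = 0.034/(2*21) = 0.0008095238095
term2 = a^2/(8k) = 0.034^2/(8*1.57) = 0.00009203821656
t = rho*dH*1000/dT * (term1 + term2)
t = 997*268*1000/29.2 * (0.0008095238095 + 0.00009203821656)
t = 8250 s

8250


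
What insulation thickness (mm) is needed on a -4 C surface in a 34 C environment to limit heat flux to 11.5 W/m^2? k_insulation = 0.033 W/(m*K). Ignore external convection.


dT = 34 - (-4) = 38 K
thickness = k * dT / q_max * 1000
thickness = 0.033 * 38 / 11.5 * 1000
thickness = 109.0 mm

109.0


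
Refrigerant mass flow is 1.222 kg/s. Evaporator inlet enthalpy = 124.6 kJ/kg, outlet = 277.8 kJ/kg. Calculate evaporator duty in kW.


dh = 277.8 - 124.6 = 153.2 kJ/kg
Q_evap = m_dot * dh = 1.222 * 153.2
Q_evap = 187.21 kW

187.21


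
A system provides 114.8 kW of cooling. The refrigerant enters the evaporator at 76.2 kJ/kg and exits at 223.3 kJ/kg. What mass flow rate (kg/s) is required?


dh = 223.3 - 76.2 = 147.1 kJ/kg
m_dot = Q / dh = 114.8 / 147.1 = 0.7804 kg/s

0.7804


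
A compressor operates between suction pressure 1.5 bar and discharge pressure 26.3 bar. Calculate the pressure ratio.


PR = P_high / P_low
PR = 26.3 / 1.5
PR = 17.533

17.533


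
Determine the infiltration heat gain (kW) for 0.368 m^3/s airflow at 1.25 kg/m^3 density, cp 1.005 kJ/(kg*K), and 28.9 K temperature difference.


Q = V_dot * rho * cp * dT
Q = 0.368 * 1.25 * 1.005 * 28.9
Q = 13.36 kW

13.36


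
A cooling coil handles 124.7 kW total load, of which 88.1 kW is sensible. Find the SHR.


SHR = Q_sensible / Q_total
SHR = 88.1 / 124.7
SHR = 0.706

0.706


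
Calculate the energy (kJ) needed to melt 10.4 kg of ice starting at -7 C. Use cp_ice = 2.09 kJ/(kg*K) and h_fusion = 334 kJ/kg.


Sensible heat = cp * dT = 2.09 * 7 = 14.63 kJ/kg
Total per kg = 14.63 + 334 = 348.63 kJ/kg
Q = m * total = 10.4 * 348.63
Q = 3625.8 kJ

3625.8


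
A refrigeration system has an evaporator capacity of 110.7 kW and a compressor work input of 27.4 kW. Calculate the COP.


COP = Q_evap / W
COP = 110.7 / 27.4
COP = 4.04

4.04


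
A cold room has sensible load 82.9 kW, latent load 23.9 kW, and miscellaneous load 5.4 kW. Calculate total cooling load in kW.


Q_total = Q_s + Q_l + Q_misc
Q_total = 82.9 + 23.9 + 5.4
Q_total = 112.2 kW

112.2


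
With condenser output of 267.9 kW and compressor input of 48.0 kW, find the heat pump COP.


COP_hp = Q_cond / W
COP_hp = 267.9 / 48.0
COP_hp = 5.581

5.581


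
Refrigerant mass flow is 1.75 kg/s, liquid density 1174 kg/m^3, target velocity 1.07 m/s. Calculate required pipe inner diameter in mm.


A = m_dot / (rho * v) = 1.75 / (1174 * 1.07) = 0.001393112452 m^2
d = sqrt(4*A/pi) * 1000
d = 42.1 mm

42.1


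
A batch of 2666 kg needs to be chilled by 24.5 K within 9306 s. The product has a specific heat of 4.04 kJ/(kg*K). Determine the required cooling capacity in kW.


Q = m * cp * dT / t
Q = 2666 * 4.04 * 24.5 / 9306
Q = 28.356 kW

28.356


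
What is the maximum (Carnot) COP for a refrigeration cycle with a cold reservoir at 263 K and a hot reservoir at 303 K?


dT = 303 - 263 = 40 K
COP_carnot = T_cold / dT = 263 / 40
COP_carnot = 6.575

6.575


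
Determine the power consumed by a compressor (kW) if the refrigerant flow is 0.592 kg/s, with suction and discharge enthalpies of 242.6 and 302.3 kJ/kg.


dh = 302.3 - 242.6 = 59.7 kJ/kg
W = m_dot * dh = 0.592 * 59.7 = 35.34 kW

35.34


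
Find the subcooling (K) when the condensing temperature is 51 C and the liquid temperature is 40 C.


Subcooling = T_cond - T_liquid
Subcooling = 51 - 40
Subcooling = 11 K

11


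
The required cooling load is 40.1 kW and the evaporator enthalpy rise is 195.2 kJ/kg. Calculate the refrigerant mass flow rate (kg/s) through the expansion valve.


m_dot = Q / dh
m_dot = 40.1 / 195.2
m_dot = 0.2054 kg/s

0.2054


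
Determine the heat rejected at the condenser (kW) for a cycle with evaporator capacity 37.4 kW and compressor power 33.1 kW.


Q_cond = Q_evap + W
Q_cond = 37.4 + 33.1
Q_cond = 70.5 kW

70.5


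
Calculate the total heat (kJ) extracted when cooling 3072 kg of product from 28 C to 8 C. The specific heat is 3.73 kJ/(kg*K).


dT = 28 - (8) = 20 K
Q = m * cp * dT = 3072 * 3.73 * 20
Q = 229171 kJ

229171


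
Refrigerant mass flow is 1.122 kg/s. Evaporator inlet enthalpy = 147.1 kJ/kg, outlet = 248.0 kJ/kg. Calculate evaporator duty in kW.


dh = 248.0 - 147.1 = 100.9 kJ/kg
Q_evap = m_dot * dh = 1.122 * 100.9
Q_evap = 113.21 kW

113.21


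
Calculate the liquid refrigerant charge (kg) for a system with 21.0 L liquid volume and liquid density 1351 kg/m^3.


Charge = V * rho / 1000
Charge = 21.0 * 1351 / 1000
Charge = 28.37 kg

28.37


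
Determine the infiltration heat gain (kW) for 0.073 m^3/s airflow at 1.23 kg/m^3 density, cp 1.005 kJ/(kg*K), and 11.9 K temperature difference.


Q = V_dot * rho * cp * dT
Q = 0.073 * 1.23 * 1.005 * 11.9
Q = 1.074 kW

1.074


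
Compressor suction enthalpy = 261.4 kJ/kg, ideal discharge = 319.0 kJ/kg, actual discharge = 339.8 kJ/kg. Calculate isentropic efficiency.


dh_ideal = 319.0 - 261.4 = 57.6 kJ/kg
dh_actual = 339.8 - 261.4 = 78.4 kJ/kg
eta_s = dh_ideal / dh_actual = 57.6 / 78.4
eta_s = 0.7347

0.7347


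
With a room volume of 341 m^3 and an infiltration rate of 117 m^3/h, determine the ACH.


ACH = flow / volume
ACH = 117 / 341
ACH = 0.343

0.343


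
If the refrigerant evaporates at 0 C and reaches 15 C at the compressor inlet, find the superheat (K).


Superheat = T_suction - T_evap
Superheat = 15 - (0)
Superheat = 15 K

15


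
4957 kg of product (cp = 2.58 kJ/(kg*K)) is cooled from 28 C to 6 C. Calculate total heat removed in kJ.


dT = 28 - (6) = 22 K
Q = m * cp * dT = 4957 * 2.58 * 22
Q = 281359 kJ

281359


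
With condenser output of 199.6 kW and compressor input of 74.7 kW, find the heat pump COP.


COP_hp = Q_cond / W
COP_hp = 199.6 / 74.7
COP_hp = 2.672

2.672


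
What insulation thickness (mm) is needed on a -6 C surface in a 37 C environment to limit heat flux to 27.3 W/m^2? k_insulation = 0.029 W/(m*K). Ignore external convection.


dT = 37 - (-6) = 43 K
thickness = k * dT / q_max * 1000
thickness = 0.029 * 43 / 27.3 * 1000
thickness = 45.7 mm

45.7
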